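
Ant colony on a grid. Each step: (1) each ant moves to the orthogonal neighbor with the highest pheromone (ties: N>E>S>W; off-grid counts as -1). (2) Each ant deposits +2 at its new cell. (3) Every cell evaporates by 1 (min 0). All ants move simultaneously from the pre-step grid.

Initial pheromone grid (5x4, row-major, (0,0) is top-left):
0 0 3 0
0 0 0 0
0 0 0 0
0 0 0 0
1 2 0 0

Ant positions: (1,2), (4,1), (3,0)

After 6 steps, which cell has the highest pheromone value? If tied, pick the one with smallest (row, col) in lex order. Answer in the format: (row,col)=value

Step 1: ant0:(1,2)->N->(0,2) | ant1:(4,1)->W->(4,0) | ant2:(3,0)->S->(4,0)
  grid max=4 at (0,2)
Step 2: ant0:(0,2)->E->(0,3) | ant1:(4,0)->E->(4,1) | ant2:(4,0)->E->(4,1)
  grid max=4 at (4,1)
Step 3: ant0:(0,3)->W->(0,2) | ant1:(4,1)->W->(4,0) | ant2:(4,1)->W->(4,0)
  grid max=6 at (4,0)
Step 4: ant0:(0,2)->E->(0,3) | ant1:(4,0)->E->(4,1) | ant2:(4,0)->E->(4,1)
  grid max=6 at (4,1)
Step 5: ant0:(0,3)->W->(0,2) | ant1:(4,1)->W->(4,0) | ant2:(4,1)->W->(4,0)
  grid max=8 at (4,0)
Step 6: ant0:(0,2)->E->(0,3) | ant1:(4,0)->E->(4,1) | ant2:(4,0)->E->(4,1)
  grid max=8 at (4,1)
Final grid:
  0 0 3 1
  0 0 0 0
  0 0 0 0
  0 0 0 0
  7 8 0 0
Max pheromone 8 at (4,1)

Answer: (4,1)=8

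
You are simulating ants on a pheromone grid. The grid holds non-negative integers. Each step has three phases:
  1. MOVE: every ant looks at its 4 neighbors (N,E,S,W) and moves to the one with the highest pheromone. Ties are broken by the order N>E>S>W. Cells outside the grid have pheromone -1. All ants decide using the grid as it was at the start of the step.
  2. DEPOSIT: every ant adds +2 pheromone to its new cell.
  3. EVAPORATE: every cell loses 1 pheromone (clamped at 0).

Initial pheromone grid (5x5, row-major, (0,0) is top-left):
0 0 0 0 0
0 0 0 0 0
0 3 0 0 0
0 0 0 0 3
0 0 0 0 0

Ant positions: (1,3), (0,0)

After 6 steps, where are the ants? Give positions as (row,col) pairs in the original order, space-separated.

Step 1: ant0:(1,3)->N->(0,3) | ant1:(0,0)->E->(0,1)
  grid max=2 at (2,1)
Step 2: ant0:(0,3)->E->(0,4) | ant1:(0,1)->E->(0,2)
  grid max=1 at (0,2)
Step 3: ant0:(0,4)->S->(1,4) | ant1:(0,2)->E->(0,3)
  grid max=1 at (0,3)
Step 4: ant0:(1,4)->N->(0,4) | ant1:(0,3)->E->(0,4)
  grid max=3 at (0,4)
Step 5: ant0:(0,4)->S->(1,4) | ant1:(0,4)->S->(1,4)
  grid max=3 at (1,4)
Step 6: ant0:(1,4)->N->(0,4) | ant1:(1,4)->N->(0,4)
  grid max=5 at (0,4)

(0,4) (0,4)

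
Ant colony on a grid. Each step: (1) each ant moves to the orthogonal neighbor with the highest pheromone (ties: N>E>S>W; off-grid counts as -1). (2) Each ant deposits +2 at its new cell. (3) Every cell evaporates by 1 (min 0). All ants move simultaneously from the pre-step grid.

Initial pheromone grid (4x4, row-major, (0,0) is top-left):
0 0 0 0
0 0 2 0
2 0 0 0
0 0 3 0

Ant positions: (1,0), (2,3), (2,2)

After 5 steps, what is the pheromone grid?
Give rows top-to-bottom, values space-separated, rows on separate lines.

After step 1: ants at (2,0),(1,3),(3,2)
  0 0 0 0
  0 0 1 1
  3 0 0 0
  0 0 4 0
After step 2: ants at (1,0),(1,2),(2,2)
  0 0 0 0
  1 0 2 0
  2 0 1 0
  0 0 3 0
After step 3: ants at (2,0),(2,2),(3,2)
  0 0 0 0
  0 0 1 0
  3 0 2 0
  0 0 4 0
After step 4: ants at (1,0),(3,2),(2,2)
  0 0 0 0
  1 0 0 0
  2 0 3 0
  0 0 5 0
After step 5: ants at (2,0),(2,2),(3,2)
  0 0 0 0
  0 0 0 0
  3 0 4 0
  0 0 6 0

0 0 0 0
0 0 0 0
3 0 4 0
0 0 6 0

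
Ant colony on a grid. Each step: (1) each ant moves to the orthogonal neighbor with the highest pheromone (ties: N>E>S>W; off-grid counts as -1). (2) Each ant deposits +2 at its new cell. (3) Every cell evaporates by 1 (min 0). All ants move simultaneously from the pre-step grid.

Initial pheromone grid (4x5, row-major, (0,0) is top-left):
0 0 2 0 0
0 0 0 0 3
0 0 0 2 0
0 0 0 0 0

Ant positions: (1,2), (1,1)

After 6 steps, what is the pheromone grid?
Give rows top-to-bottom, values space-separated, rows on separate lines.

After step 1: ants at (0,2),(0,1)
  0 1 3 0 0
  0 0 0 0 2
  0 0 0 1 0
  0 0 0 0 0
After step 2: ants at (0,1),(0,2)
  0 2 4 0 0
  0 0 0 0 1
  0 0 0 0 0
  0 0 0 0 0
After step 3: ants at (0,2),(0,1)
  0 3 5 0 0
  0 0 0 0 0
  0 0 0 0 0
  0 0 0 0 0
After step 4: ants at (0,1),(0,2)
  0 4 6 0 0
  0 0 0 0 0
  0 0 0 0 0
  0 0 0 0 0
After step 5: ants at (0,2),(0,1)
  0 5 7 0 0
  0 0 0 0 0
  0 0 0 0 0
  0 0 0 0 0
After step 6: ants at (0,1),(0,2)
  0 6 8 0 0
  0 0 0 0 0
  0 0 0 0 0
  0 0 0 0 0

0 6 8 0 0
0 0 0 0 0
0 0 0 0 0
0 0 0 0 0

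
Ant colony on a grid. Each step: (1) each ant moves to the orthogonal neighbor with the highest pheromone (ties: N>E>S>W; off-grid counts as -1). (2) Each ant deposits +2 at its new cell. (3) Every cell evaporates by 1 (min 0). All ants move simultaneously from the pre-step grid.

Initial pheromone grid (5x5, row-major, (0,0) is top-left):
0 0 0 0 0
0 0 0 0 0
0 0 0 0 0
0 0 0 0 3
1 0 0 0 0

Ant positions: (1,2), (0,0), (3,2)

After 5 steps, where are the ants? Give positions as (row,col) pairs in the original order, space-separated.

Step 1: ant0:(1,2)->N->(0,2) | ant1:(0,0)->E->(0,1) | ant2:(3,2)->N->(2,2)
  grid max=2 at (3,4)
Step 2: ant0:(0,2)->W->(0,1) | ant1:(0,1)->E->(0,2) | ant2:(2,2)->N->(1,2)
  grid max=2 at (0,1)
Step 3: ant0:(0,1)->E->(0,2) | ant1:(0,2)->W->(0,1) | ant2:(1,2)->N->(0,2)
  grid max=5 at (0,2)
Step 4: ant0:(0,2)->W->(0,1) | ant1:(0,1)->E->(0,2) | ant2:(0,2)->W->(0,1)
  grid max=6 at (0,1)
Step 5: ant0:(0,1)->E->(0,2) | ant1:(0,2)->W->(0,1) | ant2:(0,1)->E->(0,2)
  grid max=9 at (0,2)

(0,2) (0,1) (0,2)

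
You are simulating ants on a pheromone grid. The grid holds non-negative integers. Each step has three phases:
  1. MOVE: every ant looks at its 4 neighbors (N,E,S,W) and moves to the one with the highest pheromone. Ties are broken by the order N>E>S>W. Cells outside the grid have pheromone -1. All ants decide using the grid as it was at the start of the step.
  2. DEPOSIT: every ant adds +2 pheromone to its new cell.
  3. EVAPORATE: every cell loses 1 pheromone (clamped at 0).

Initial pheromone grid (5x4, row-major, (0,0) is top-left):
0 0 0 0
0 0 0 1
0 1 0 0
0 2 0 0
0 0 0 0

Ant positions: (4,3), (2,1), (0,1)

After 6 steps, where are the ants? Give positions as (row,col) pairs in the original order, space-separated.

Step 1: ant0:(4,3)->N->(3,3) | ant1:(2,1)->S->(3,1) | ant2:(0,1)->E->(0,2)
  grid max=3 at (3,1)
Step 2: ant0:(3,3)->N->(2,3) | ant1:(3,1)->N->(2,1) | ant2:(0,2)->E->(0,3)
  grid max=2 at (3,1)
Step 3: ant0:(2,3)->N->(1,3) | ant1:(2,1)->S->(3,1) | ant2:(0,3)->S->(1,3)
  grid max=3 at (1,3)
Step 4: ant0:(1,3)->N->(0,3) | ant1:(3,1)->N->(2,1) | ant2:(1,3)->N->(0,3)
  grid max=3 at (0,3)
Step 5: ant0:(0,3)->S->(1,3) | ant1:(2,1)->S->(3,1) | ant2:(0,3)->S->(1,3)
  grid max=5 at (1,3)
Step 6: ant0:(1,3)->N->(0,3) | ant1:(3,1)->N->(2,1) | ant2:(1,3)->N->(0,3)
  grid max=5 at (0,3)

(0,3) (2,1) (0,3)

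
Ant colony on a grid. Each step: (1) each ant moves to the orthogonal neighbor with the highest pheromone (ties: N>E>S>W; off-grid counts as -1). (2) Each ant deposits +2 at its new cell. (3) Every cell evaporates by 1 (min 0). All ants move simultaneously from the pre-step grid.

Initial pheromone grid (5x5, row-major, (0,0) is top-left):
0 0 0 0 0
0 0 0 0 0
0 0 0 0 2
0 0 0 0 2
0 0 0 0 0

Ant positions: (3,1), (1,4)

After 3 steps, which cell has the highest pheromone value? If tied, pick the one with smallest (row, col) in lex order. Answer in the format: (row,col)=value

Answer: (2,4)=3

Derivation:
Step 1: ant0:(3,1)->N->(2,1) | ant1:(1,4)->S->(2,4)
  grid max=3 at (2,4)
Step 2: ant0:(2,1)->N->(1,1) | ant1:(2,4)->S->(3,4)
  grid max=2 at (2,4)
Step 3: ant0:(1,1)->N->(0,1) | ant1:(3,4)->N->(2,4)
  grid max=3 at (2,4)
Final grid:
  0 1 0 0 0
  0 0 0 0 0
  0 0 0 0 3
  0 0 0 0 1
  0 0 0 0 0
Max pheromone 3 at (2,4)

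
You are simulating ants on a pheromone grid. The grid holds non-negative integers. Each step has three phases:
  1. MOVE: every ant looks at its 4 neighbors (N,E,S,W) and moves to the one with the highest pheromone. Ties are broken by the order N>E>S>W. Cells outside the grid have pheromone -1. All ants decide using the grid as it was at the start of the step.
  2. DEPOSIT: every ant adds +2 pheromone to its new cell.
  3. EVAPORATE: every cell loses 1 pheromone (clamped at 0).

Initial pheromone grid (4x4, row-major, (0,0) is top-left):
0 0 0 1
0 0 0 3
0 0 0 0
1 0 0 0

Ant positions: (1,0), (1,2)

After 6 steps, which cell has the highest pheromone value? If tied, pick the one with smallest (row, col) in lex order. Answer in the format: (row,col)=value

Step 1: ant0:(1,0)->N->(0,0) | ant1:(1,2)->E->(1,3)
  grid max=4 at (1,3)
Step 2: ant0:(0,0)->E->(0,1) | ant1:(1,3)->N->(0,3)
  grid max=3 at (1,3)
Step 3: ant0:(0,1)->E->(0,2) | ant1:(0,3)->S->(1,3)
  grid max=4 at (1,3)
Step 4: ant0:(0,2)->E->(0,3) | ant1:(1,3)->N->(0,3)
  grid max=3 at (0,3)
Step 5: ant0:(0,3)->S->(1,3) | ant1:(0,3)->S->(1,3)
  grid max=6 at (1,3)
Step 6: ant0:(1,3)->N->(0,3) | ant1:(1,3)->N->(0,3)
  grid max=5 at (0,3)
Final grid:
  0 0 0 5
  0 0 0 5
  0 0 0 0
  0 0 0 0
Max pheromone 5 at (0,3)

Answer: (0,3)=5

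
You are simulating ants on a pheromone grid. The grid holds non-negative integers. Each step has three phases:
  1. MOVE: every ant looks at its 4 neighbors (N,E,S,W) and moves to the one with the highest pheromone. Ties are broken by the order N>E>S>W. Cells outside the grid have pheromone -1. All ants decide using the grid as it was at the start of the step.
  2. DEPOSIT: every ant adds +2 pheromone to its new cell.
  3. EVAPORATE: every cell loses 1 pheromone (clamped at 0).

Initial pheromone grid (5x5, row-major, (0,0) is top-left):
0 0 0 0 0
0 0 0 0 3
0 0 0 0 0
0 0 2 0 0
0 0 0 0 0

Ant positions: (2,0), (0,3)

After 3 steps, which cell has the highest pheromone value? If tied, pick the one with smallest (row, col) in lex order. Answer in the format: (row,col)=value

Answer: (1,4)=2

Derivation:
Step 1: ant0:(2,0)->N->(1,0) | ant1:(0,3)->E->(0,4)
  grid max=2 at (1,4)
Step 2: ant0:(1,0)->N->(0,0) | ant1:(0,4)->S->(1,4)
  grid max=3 at (1,4)
Step 3: ant0:(0,0)->E->(0,1) | ant1:(1,4)->N->(0,4)
  grid max=2 at (1,4)
Final grid:
  0 1 0 0 1
  0 0 0 0 2
  0 0 0 0 0
  0 0 0 0 0
  0 0 0 0 0
Max pheromone 2 at (1,4)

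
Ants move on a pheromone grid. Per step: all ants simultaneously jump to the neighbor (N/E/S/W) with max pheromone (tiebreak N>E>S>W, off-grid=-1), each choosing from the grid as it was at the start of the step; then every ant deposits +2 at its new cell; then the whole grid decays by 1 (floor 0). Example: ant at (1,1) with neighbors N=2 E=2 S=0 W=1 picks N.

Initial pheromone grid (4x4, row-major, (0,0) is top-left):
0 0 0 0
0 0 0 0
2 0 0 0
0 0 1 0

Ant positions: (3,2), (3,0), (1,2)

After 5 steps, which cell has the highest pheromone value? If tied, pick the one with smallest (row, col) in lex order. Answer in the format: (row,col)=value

Step 1: ant0:(3,2)->N->(2,2) | ant1:(3,0)->N->(2,0) | ant2:(1,2)->N->(0,2)
  grid max=3 at (2,0)
Step 2: ant0:(2,2)->N->(1,2) | ant1:(2,0)->N->(1,0) | ant2:(0,2)->E->(0,3)
  grid max=2 at (2,0)
Step 3: ant0:(1,2)->N->(0,2) | ant1:(1,0)->S->(2,0) | ant2:(0,3)->S->(1,3)
  grid max=3 at (2,0)
Step 4: ant0:(0,2)->E->(0,3) | ant1:(2,0)->N->(1,0) | ant2:(1,3)->N->(0,3)
  grid max=3 at (0,3)
Step 5: ant0:(0,3)->S->(1,3) | ant1:(1,0)->S->(2,0) | ant2:(0,3)->S->(1,3)
  grid max=3 at (1,3)
Final grid:
  0 0 0 2
  0 0 0 3
  3 0 0 0
  0 0 0 0
Max pheromone 3 at (1,3)

Answer: (1,3)=3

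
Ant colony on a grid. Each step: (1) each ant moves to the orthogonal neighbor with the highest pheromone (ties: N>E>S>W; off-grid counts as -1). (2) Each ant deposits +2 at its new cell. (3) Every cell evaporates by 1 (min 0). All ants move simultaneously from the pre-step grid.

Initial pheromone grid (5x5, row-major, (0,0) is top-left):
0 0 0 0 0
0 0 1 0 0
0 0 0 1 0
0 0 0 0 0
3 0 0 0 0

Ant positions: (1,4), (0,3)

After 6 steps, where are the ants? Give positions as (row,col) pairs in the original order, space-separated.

Step 1: ant0:(1,4)->N->(0,4) | ant1:(0,3)->E->(0,4)
  grid max=3 at (0,4)
Step 2: ant0:(0,4)->S->(1,4) | ant1:(0,4)->S->(1,4)
  grid max=3 at (1,4)
Step 3: ant0:(1,4)->N->(0,4) | ant1:(1,4)->N->(0,4)
  grid max=5 at (0,4)
Step 4: ant0:(0,4)->S->(1,4) | ant1:(0,4)->S->(1,4)
  grid max=5 at (1,4)
Step 5: ant0:(1,4)->N->(0,4) | ant1:(1,4)->N->(0,4)
  grid max=7 at (0,4)
Step 6: ant0:(0,4)->S->(1,4) | ant1:(0,4)->S->(1,4)
  grid max=7 at (1,4)

(1,4) (1,4)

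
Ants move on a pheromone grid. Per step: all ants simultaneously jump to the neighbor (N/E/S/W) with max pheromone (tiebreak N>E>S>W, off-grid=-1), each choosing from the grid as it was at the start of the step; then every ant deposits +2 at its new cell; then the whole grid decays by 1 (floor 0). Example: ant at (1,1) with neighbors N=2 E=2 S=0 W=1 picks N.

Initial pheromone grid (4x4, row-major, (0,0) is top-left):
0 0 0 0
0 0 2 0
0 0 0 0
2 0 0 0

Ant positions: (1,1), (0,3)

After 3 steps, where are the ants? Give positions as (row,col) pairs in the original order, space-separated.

Step 1: ant0:(1,1)->E->(1,2) | ant1:(0,3)->S->(1,3)
  grid max=3 at (1,2)
Step 2: ant0:(1,2)->E->(1,3) | ant1:(1,3)->W->(1,2)
  grid max=4 at (1,2)
Step 3: ant0:(1,3)->W->(1,2) | ant1:(1,2)->E->(1,3)
  grid max=5 at (1,2)

(1,2) (1,3)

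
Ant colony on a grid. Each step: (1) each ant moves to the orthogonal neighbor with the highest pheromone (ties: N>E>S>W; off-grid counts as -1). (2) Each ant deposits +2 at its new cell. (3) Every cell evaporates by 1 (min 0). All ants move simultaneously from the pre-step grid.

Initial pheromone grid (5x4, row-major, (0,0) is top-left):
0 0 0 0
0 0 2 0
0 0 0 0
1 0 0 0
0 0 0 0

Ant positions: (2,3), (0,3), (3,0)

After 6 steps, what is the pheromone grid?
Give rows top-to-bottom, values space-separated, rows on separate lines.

After step 1: ants at (1,3),(1,3),(2,0)
  0 0 0 0
  0 0 1 3
  1 0 0 0
  0 0 0 0
  0 0 0 0
After step 2: ants at (1,2),(1,2),(1,0)
  0 0 0 0
  1 0 4 2
  0 0 0 0
  0 0 0 0
  0 0 0 0
After step 3: ants at (1,3),(1,3),(0,0)
  1 0 0 0
  0 0 3 5
  0 0 0 0
  0 0 0 0
  0 0 0 0
After step 4: ants at (1,2),(1,2),(0,1)
  0 1 0 0
  0 0 6 4
  0 0 0 0
  0 0 0 0
  0 0 0 0
After step 5: ants at (1,3),(1,3),(0,2)
  0 0 1 0
  0 0 5 7
  0 0 0 0
  0 0 0 0
  0 0 0 0
After step 6: ants at (1,2),(1,2),(1,2)
  0 0 0 0
  0 0 10 6
  0 0 0 0
  0 0 0 0
  0 0 0 0

0 0 0 0
0 0 10 6
0 0 0 0
0 0 0 0
0 0 0 0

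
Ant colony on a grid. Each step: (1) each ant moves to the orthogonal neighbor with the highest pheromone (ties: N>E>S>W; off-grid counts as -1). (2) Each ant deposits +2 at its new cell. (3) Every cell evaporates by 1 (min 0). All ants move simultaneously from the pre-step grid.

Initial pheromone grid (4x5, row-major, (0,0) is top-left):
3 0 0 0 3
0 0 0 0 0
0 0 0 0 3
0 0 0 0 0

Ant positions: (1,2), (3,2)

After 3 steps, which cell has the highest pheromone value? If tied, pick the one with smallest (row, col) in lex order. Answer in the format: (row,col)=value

Answer: (0,4)=2

Derivation:
Step 1: ant0:(1,2)->N->(0,2) | ant1:(3,2)->N->(2,2)
  grid max=2 at (0,0)
Step 2: ant0:(0,2)->E->(0,3) | ant1:(2,2)->N->(1,2)
  grid max=1 at (0,0)
Step 3: ant0:(0,3)->E->(0,4) | ant1:(1,2)->N->(0,2)
  grid max=2 at (0,4)
Final grid:
  0 0 1 0 2
  0 0 0 0 0
  0 0 0 0 0
  0 0 0 0 0
Max pheromone 2 at (0,4)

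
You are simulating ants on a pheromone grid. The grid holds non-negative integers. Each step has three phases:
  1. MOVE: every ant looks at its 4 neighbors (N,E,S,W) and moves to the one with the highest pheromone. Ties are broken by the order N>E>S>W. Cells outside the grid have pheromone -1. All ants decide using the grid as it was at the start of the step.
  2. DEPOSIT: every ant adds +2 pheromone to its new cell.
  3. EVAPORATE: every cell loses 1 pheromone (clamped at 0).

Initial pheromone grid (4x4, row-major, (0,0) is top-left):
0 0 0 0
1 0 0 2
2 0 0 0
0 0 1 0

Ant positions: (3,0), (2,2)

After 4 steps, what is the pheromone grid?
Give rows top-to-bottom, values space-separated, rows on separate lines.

After step 1: ants at (2,0),(3,2)
  0 0 0 0
  0 0 0 1
  3 0 0 0
  0 0 2 0
After step 2: ants at (1,0),(2,2)
  0 0 0 0
  1 0 0 0
  2 0 1 0
  0 0 1 0
After step 3: ants at (2,0),(3,2)
  0 0 0 0
  0 0 0 0
  3 0 0 0
  0 0 2 0
After step 4: ants at (1,0),(2,2)
  0 0 0 0
  1 0 0 0
  2 0 1 0
  0 0 1 0

0 0 0 0
1 0 0 0
2 0 1 0
0 0 1 0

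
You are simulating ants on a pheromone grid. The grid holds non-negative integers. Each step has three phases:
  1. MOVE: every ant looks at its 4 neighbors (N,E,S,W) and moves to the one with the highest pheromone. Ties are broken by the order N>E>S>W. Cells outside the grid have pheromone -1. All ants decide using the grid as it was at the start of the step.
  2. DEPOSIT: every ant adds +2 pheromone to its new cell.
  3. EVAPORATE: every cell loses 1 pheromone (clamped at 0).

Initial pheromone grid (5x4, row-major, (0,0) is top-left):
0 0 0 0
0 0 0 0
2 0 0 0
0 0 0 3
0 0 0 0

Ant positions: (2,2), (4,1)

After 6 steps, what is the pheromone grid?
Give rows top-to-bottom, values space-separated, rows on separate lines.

After step 1: ants at (1,2),(3,1)
  0 0 0 0
  0 0 1 0
  1 0 0 0
  0 1 0 2
  0 0 0 0
After step 2: ants at (0,2),(2,1)
  0 0 1 0
  0 0 0 0
  0 1 0 0
  0 0 0 1
  0 0 0 0
After step 3: ants at (0,3),(1,1)
  0 0 0 1
  0 1 0 0
  0 0 0 0
  0 0 0 0
  0 0 0 0
After step 4: ants at (1,3),(0,1)
  0 1 0 0
  0 0 0 1
  0 0 0 0
  0 0 0 0
  0 0 0 0
After step 5: ants at (0,3),(0,2)
  0 0 1 1
  0 0 0 0
  0 0 0 0
  0 0 0 0
  0 0 0 0
After step 6: ants at (0,2),(0,3)
  0 0 2 2
  0 0 0 0
  0 0 0 0
  0 0 0 0
  0 0 0 0

0 0 2 2
0 0 0 0
0 0 0 0
0 0 0 0
0 0 0 0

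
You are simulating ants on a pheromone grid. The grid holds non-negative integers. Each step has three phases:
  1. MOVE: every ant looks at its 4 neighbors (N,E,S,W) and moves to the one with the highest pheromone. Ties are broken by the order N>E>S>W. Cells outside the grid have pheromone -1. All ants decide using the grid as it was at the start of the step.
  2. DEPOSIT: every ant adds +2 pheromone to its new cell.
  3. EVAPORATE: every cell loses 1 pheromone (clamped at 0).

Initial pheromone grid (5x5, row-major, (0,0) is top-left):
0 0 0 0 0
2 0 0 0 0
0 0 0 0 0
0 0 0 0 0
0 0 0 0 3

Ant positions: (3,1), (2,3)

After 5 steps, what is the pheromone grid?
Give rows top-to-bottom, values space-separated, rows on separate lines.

After step 1: ants at (2,1),(1,3)
  0 0 0 0 0
  1 0 0 1 0
  0 1 0 0 0
  0 0 0 0 0
  0 0 0 0 2
After step 2: ants at (1,1),(0,3)
  0 0 0 1 0
  0 1 0 0 0
  0 0 0 0 0
  0 0 0 0 0
  0 0 0 0 1
After step 3: ants at (0,1),(0,4)
  0 1 0 0 1
  0 0 0 0 0
  0 0 0 0 0
  0 0 0 0 0
  0 0 0 0 0
After step 4: ants at (0,2),(1,4)
  0 0 1 0 0
  0 0 0 0 1
  0 0 0 0 0
  0 0 0 0 0
  0 0 0 0 0
After step 5: ants at (0,3),(0,4)
  0 0 0 1 1
  0 0 0 0 0
  0 0 0 0 0
  0 0 0 0 0
  0 0 0 0 0

0 0 0 1 1
0 0 0 0 0
0 0 0 0 0
0 0 0 0 0
0 0 0 0 0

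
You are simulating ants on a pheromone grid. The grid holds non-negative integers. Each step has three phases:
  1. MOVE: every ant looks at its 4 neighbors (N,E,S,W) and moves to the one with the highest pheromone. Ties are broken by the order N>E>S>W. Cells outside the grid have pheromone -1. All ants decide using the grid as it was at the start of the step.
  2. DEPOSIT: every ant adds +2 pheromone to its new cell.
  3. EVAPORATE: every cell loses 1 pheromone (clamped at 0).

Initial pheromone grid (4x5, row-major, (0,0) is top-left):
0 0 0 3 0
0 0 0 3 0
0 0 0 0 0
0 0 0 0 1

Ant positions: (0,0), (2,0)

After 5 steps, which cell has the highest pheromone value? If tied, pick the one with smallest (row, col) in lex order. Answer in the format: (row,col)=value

Answer: (0,3)=4

Derivation:
Step 1: ant0:(0,0)->E->(0,1) | ant1:(2,0)->N->(1,0)
  grid max=2 at (0,3)
Step 2: ant0:(0,1)->E->(0,2) | ant1:(1,0)->N->(0,0)
  grid max=1 at (0,0)
Step 3: ant0:(0,2)->E->(0,3) | ant1:(0,0)->E->(0,1)
  grid max=2 at (0,3)
Step 4: ant0:(0,3)->E->(0,4) | ant1:(0,1)->E->(0,2)
  grid max=1 at (0,2)
Step 5: ant0:(0,4)->W->(0,3) | ant1:(0,2)->E->(0,3)
  grid max=4 at (0,3)
Final grid:
  0 0 0 4 0
  0 0 0 0 0
  0 0 0 0 0
  0 0 0 0 0
Max pheromone 4 at (0,3)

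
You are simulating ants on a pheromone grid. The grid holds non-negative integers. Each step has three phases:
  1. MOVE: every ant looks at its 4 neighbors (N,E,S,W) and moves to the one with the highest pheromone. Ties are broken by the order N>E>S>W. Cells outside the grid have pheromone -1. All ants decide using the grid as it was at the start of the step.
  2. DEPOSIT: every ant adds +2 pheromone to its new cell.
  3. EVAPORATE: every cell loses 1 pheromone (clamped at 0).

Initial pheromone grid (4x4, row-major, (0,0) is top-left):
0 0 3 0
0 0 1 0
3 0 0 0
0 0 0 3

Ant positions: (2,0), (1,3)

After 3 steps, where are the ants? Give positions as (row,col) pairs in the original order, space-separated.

Step 1: ant0:(2,0)->N->(1,0) | ant1:(1,3)->W->(1,2)
  grid max=2 at (0,2)
Step 2: ant0:(1,0)->S->(2,0) | ant1:(1,2)->N->(0,2)
  grid max=3 at (0,2)
Step 3: ant0:(2,0)->N->(1,0) | ant1:(0,2)->S->(1,2)
  grid max=2 at (0,2)

(1,0) (1,2)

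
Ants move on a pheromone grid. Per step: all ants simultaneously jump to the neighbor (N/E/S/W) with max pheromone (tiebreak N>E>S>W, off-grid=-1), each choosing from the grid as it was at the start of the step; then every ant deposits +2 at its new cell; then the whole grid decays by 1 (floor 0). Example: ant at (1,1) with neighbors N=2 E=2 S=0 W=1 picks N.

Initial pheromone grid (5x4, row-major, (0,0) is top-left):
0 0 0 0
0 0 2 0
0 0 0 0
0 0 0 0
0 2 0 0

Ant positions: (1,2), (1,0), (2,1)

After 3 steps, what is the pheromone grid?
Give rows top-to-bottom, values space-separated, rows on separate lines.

After step 1: ants at (0,2),(0,0),(1,1)
  1 0 1 0
  0 1 1 0
  0 0 0 0
  0 0 0 0
  0 1 0 0
After step 2: ants at (1,2),(0,1),(1,2)
  0 1 0 0
  0 0 4 0
  0 0 0 0
  0 0 0 0
  0 0 0 0
After step 3: ants at (0,2),(0,2),(0,2)
  0 0 5 0
  0 0 3 0
  0 0 0 0
  0 0 0 0
  0 0 0 0

0 0 5 0
0 0 3 0
0 0 0 0
0 0 0 0
0 0 0 0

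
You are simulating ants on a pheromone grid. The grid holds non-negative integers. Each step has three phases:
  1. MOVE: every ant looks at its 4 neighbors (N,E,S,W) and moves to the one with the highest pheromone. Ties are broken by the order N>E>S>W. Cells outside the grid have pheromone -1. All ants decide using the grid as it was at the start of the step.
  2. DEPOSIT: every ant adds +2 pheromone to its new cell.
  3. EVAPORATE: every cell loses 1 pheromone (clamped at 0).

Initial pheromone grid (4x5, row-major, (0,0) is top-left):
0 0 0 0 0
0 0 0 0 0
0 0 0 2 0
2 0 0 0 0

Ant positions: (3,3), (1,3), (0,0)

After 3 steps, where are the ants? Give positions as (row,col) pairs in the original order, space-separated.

Step 1: ant0:(3,3)->N->(2,3) | ant1:(1,3)->S->(2,3) | ant2:(0,0)->E->(0,1)
  grid max=5 at (2,3)
Step 2: ant0:(2,3)->N->(1,3) | ant1:(2,3)->N->(1,3) | ant2:(0,1)->E->(0,2)
  grid max=4 at (2,3)
Step 3: ant0:(1,3)->S->(2,3) | ant1:(1,3)->S->(2,3) | ant2:(0,2)->E->(0,3)
  grid max=7 at (2,3)

(2,3) (2,3) (0,3)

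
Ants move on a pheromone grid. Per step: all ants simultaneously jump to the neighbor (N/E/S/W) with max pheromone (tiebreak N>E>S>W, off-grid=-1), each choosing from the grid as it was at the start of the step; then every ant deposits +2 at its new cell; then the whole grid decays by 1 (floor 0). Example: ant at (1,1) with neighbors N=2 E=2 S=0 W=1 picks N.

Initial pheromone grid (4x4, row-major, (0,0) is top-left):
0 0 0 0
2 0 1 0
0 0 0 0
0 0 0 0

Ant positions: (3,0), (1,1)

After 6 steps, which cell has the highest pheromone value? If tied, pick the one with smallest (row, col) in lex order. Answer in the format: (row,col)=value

Step 1: ant0:(3,0)->N->(2,0) | ant1:(1,1)->W->(1,0)
  grid max=3 at (1,0)
Step 2: ant0:(2,0)->N->(1,0) | ant1:(1,0)->S->(2,0)
  grid max=4 at (1,0)
Step 3: ant0:(1,0)->S->(2,0) | ant1:(2,0)->N->(1,0)
  grid max=5 at (1,0)
Step 4: ant0:(2,0)->N->(1,0) | ant1:(1,0)->S->(2,0)
  grid max=6 at (1,0)
Step 5: ant0:(1,0)->S->(2,0) | ant1:(2,0)->N->(1,0)
  grid max=7 at (1,0)
Step 6: ant0:(2,0)->N->(1,0) | ant1:(1,0)->S->(2,0)
  grid max=8 at (1,0)
Final grid:
  0 0 0 0
  8 0 0 0
  6 0 0 0
  0 0 0 0
Max pheromone 8 at (1,0)

Answer: (1,0)=8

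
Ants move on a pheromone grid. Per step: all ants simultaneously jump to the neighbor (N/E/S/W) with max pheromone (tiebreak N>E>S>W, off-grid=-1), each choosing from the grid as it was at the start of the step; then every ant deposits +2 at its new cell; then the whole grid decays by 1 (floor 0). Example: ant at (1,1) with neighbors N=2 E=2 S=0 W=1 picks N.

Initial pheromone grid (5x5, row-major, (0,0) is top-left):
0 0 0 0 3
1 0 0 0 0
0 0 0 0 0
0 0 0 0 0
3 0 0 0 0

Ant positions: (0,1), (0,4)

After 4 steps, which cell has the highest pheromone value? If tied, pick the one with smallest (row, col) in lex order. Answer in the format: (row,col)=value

Step 1: ant0:(0,1)->E->(0,2) | ant1:(0,4)->S->(1,4)
  grid max=2 at (0,4)
Step 2: ant0:(0,2)->E->(0,3) | ant1:(1,4)->N->(0,4)
  grid max=3 at (0,4)
Step 3: ant0:(0,3)->E->(0,4) | ant1:(0,4)->W->(0,3)
  grid max=4 at (0,4)
Step 4: ant0:(0,4)->W->(0,3) | ant1:(0,3)->E->(0,4)
  grid max=5 at (0,4)
Final grid:
  0 0 0 3 5
  0 0 0 0 0
  0 0 0 0 0
  0 0 0 0 0
  0 0 0 0 0
Max pheromone 5 at (0,4)

Answer: (0,4)=5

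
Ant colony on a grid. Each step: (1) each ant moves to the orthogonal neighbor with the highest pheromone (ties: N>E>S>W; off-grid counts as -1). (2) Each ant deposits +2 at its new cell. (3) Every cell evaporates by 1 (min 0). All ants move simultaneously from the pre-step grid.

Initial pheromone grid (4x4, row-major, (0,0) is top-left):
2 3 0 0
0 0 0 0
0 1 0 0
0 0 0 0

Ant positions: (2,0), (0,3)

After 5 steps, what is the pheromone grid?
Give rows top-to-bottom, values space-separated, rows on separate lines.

After step 1: ants at (2,1),(1,3)
  1 2 0 0
  0 0 0 1
  0 2 0 0
  0 0 0 0
After step 2: ants at (1,1),(0,3)
  0 1 0 1
  0 1 0 0
  0 1 0 0
  0 0 0 0
After step 3: ants at (0,1),(1,3)
  0 2 0 0
  0 0 0 1
  0 0 0 0
  0 0 0 0
After step 4: ants at (0,2),(0,3)
  0 1 1 1
  0 0 0 0
  0 0 0 0
  0 0 0 0
After step 5: ants at (0,3),(0,2)
  0 0 2 2
  0 0 0 0
  0 0 0 0
  0 0 0 0

0 0 2 2
0 0 0 0
0 0 0 0
0 0 0 0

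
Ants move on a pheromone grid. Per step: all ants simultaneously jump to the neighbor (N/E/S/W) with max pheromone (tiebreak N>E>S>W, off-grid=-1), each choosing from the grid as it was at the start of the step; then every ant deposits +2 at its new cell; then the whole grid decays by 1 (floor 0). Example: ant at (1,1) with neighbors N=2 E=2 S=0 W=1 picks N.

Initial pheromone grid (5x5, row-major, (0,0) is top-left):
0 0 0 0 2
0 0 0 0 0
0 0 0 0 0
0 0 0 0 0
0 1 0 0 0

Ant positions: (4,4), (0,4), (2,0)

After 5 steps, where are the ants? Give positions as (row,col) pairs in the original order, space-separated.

Step 1: ant0:(4,4)->N->(3,4) | ant1:(0,4)->S->(1,4) | ant2:(2,0)->N->(1,0)
  grid max=1 at (0,4)
Step 2: ant0:(3,4)->N->(2,4) | ant1:(1,4)->N->(0,4) | ant2:(1,0)->N->(0,0)
  grid max=2 at (0,4)
Step 3: ant0:(2,4)->N->(1,4) | ant1:(0,4)->S->(1,4) | ant2:(0,0)->E->(0,1)
  grid max=3 at (1,4)
Step 4: ant0:(1,4)->N->(0,4) | ant1:(1,4)->N->(0,4) | ant2:(0,1)->E->(0,2)
  grid max=4 at (0,4)
Step 5: ant0:(0,4)->S->(1,4) | ant1:(0,4)->S->(1,4) | ant2:(0,2)->E->(0,3)
  grid max=5 at (1,4)

(1,4) (1,4) (0,3)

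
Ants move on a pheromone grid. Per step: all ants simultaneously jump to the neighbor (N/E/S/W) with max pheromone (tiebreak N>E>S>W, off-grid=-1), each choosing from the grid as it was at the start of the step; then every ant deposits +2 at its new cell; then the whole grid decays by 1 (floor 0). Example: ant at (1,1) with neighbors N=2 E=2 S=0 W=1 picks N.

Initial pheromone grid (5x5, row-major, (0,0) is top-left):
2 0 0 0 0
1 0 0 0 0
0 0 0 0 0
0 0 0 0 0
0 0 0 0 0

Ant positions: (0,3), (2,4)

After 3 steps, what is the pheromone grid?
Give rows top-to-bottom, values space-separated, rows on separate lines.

After step 1: ants at (0,4),(1,4)
  1 0 0 0 1
  0 0 0 0 1
  0 0 0 0 0
  0 0 0 0 0
  0 0 0 0 0
After step 2: ants at (1,4),(0,4)
  0 0 0 0 2
  0 0 0 0 2
  0 0 0 0 0
  0 0 0 0 0
  0 0 0 0 0
After step 3: ants at (0,4),(1,4)
  0 0 0 0 3
  0 0 0 0 3
  0 0 0 0 0
  0 0 0 0 0
  0 0 0 0 0

0 0 0 0 3
0 0 0 0 3
0 0 0 0 0
0 0 0 0 0
0 0 0 0 0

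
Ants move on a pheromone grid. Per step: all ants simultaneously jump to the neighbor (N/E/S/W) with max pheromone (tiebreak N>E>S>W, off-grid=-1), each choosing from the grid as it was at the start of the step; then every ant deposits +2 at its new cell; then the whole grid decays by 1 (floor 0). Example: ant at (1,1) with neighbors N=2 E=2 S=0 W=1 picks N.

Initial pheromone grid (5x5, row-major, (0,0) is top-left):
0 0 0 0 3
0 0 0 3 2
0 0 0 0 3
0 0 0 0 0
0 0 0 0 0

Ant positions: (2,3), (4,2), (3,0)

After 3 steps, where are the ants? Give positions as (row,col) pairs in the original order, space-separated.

Step 1: ant0:(2,3)->N->(1,3) | ant1:(4,2)->N->(3,2) | ant2:(3,0)->N->(2,0)
  grid max=4 at (1,3)
Step 2: ant0:(1,3)->E->(1,4) | ant1:(3,2)->N->(2,2) | ant2:(2,0)->N->(1,0)
  grid max=3 at (1,3)
Step 3: ant0:(1,4)->W->(1,3) | ant1:(2,2)->N->(1,2) | ant2:(1,0)->N->(0,0)
  grid max=4 at (1,3)

(1,3) (1,2) (0,0)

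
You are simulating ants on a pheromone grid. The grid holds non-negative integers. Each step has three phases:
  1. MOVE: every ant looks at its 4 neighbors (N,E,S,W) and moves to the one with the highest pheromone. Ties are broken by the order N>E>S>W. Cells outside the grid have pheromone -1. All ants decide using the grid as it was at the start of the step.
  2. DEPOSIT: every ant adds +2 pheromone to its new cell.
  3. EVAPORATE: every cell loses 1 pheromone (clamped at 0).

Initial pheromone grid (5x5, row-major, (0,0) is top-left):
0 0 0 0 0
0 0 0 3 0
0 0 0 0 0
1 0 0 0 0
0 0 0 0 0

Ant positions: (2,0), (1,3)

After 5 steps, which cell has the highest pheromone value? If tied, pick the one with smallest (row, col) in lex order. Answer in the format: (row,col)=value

Step 1: ant0:(2,0)->S->(3,0) | ant1:(1,3)->N->(0,3)
  grid max=2 at (1,3)
Step 2: ant0:(3,0)->N->(2,0) | ant1:(0,3)->S->(1,3)
  grid max=3 at (1,3)
Step 3: ant0:(2,0)->S->(3,0) | ant1:(1,3)->N->(0,3)
  grid max=2 at (1,3)
Step 4: ant0:(3,0)->N->(2,0) | ant1:(0,3)->S->(1,3)
  grid max=3 at (1,3)
Step 5: ant0:(2,0)->S->(3,0) | ant1:(1,3)->N->(0,3)
  grid max=2 at (1,3)
Final grid:
  0 0 0 1 0
  0 0 0 2 0
  0 0 0 0 0
  2 0 0 0 0
  0 0 0 0 0
Max pheromone 2 at (1,3)

Answer: (1,3)=2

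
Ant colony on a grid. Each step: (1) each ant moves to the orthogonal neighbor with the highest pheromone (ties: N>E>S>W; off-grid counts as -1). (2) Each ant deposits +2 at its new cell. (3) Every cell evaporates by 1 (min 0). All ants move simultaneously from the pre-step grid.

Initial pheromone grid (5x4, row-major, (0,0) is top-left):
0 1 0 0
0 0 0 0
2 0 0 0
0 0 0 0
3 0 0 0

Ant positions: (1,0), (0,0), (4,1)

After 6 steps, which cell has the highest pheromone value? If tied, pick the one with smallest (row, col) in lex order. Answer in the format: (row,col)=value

Step 1: ant0:(1,0)->S->(2,0) | ant1:(0,0)->E->(0,1) | ant2:(4,1)->W->(4,0)
  grid max=4 at (4,0)
Step 2: ant0:(2,0)->N->(1,0) | ant1:(0,1)->E->(0,2) | ant2:(4,0)->N->(3,0)
  grid max=3 at (4,0)
Step 3: ant0:(1,0)->S->(2,0) | ant1:(0,2)->W->(0,1) | ant2:(3,0)->S->(4,0)
  grid max=4 at (4,0)
Step 4: ant0:(2,0)->N->(1,0) | ant1:(0,1)->E->(0,2) | ant2:(4,0)->N->(3,0)
  grid max=3 at (4,0)
Step 5: ant0:(1,0)->S->(2,0) | ant1:(0,2)->W->(0,1) | ant2:(3,0)->S->(4,0)
  grid max=4 at (4,0)
Step 6: ant0:(2,0)->N->(1,0) | ant1:(0,1)->E->(0,2) | ant2:(4,0)->N->(3,0)
  grid max=3 at (4,0)
Final grid:
  0 1 1 0
  1 0 0 0
  2 0 0 0
  1 0 0 0
  3 0 0 0
Max pheromone 3 at (4,0)

Answer: (4,0)=3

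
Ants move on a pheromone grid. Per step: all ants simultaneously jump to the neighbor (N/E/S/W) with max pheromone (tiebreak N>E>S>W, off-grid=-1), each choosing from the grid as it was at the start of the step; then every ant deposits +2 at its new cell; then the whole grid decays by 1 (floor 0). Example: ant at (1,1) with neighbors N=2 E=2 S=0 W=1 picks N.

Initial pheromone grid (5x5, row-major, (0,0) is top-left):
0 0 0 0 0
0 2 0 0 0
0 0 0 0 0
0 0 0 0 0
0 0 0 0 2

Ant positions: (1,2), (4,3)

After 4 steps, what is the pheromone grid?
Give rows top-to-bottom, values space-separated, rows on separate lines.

After step 1: ants at (1,1),(4,4)
  0 0 0 0 0
  0 3 0 0 0
  0 0 0 0 0
  0 0 0 0 0
  0 0 0 0 3
After step 2: ants at (0,1),(3,4)
  0 1 0 0 0
  0 2 0 0 0
  0 0 0 0 0
  0 0 0 0 1
  0 0 0 0 2
After step 3: ants at (1,1),(4,4)
  0 0 0 0 0
  0 3 0 0 0
  0 0 0 0 0
  0 0 0 0 0
  0 0 0 0 3
After step 4: ants at (0,1),(3,4)
  0 1 0 0 0
  0 2 0 0 0
  0 0 0 0 0
  0 0 0 0 1
  0 0 0 0 2

0 1 0 0 0
0 2 0 0 0
0 0 0 0 0
0 0 0 0 1
0 0 0 0 2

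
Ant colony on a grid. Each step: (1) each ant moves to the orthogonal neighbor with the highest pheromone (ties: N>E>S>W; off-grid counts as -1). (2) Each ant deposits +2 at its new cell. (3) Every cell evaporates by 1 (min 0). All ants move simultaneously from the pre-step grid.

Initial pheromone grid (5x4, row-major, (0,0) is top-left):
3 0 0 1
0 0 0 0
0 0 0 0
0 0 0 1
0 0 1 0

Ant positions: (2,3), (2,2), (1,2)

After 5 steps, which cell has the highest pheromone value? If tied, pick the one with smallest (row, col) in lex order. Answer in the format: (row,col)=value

Step 1: ant0:(2,3)->S->(3,3) | ant1:(2,2)->N->(1,2) | ant2:(1,2)->N->(0,2)
  grid max=2 at (0,0)
Step 2: ant0:(3,3)->N->(2,3) | ant1:(1,2)->N->(0,2) | ant2:(0,2)->S->(1,2)
  grid max=2 at (0,2)
Step 3: ant0:(2,3)->S->(3,3) | ant1:(0,2)->S->(1,2) | ant2:(1,2)->N->(0,2)
  grid max=3 at (0,2)
Step 4: ant0:(3,3)->N->(2,3) | ant1:(1,2)->N->(0,2) | ant2:(0,2)->S->(1,2)
  grid max=4 at (0,2)
Step 5: ant0:(2,3)->S->(3,3) | ant1:(0,2)->S->(1,2) | ant2:(1,2)->N->(0,2)
  grid max=5 at (0,2)
Final grid:
  0 0 5 0
  0 0 5 0
  0 0 0 0
  0 0 0 2
  0 0 0 0
Max pheromone 5 at (0,2)

Answer: (0,2)=5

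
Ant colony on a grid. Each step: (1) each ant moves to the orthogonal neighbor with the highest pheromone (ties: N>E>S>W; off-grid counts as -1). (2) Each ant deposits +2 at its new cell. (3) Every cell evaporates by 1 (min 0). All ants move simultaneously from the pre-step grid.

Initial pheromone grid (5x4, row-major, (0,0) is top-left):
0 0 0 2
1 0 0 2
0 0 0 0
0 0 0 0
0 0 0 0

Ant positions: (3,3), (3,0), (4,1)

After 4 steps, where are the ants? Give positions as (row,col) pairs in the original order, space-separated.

Step 1: ant0:(3,3)->N->(2,3) | ant1:(3,0)->N->(2,0) | ant2:(4,1)->N->(3,1)
  grid max=1 at (0,3)
Step 2: ant0:(2,3)->N->(1,3) | ant1:(2,0)->N->(1,0) | ant2:(3,1)->N->(2,1)
  grid max=2 at (1,3)
Step 3: ant0:(1,3)->N->(0,3) | ant1:(1,0)->N->(0,0) | ant2:(2,1)->N->(1,1)
  grid max=1 at (0,0)
Step 4: ant0:(0,3)->S->(1,3) | ant1:(0,0)->E->(0,1) | ant2:(1,1)->N->(0,1)
  grid max=3 at (0,1)

(1,3) (0,1) (0,1)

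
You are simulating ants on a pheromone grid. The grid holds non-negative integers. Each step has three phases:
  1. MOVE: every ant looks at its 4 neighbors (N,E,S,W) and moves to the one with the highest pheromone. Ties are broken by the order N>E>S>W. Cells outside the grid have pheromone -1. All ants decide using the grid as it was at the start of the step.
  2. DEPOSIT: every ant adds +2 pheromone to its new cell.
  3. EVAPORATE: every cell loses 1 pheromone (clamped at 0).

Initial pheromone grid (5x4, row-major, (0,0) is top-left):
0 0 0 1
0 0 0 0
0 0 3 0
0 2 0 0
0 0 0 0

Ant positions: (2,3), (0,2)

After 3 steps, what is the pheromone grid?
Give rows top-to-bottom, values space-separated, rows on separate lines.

After step 1: ants at (2,2),(0,3)
  0 0 0 2
  0 0 0 0
  0 0 4 0
  0 1 0 0
  0 0 0 0
After step 2: ants at (1,2),(1,3)
  0 0 0 1
  0 0 1 1
  0 0 3 0
  0 0 0 0
  0 0 0 0
After step 3: ants at (2,2),(0,3)
  0 0 0 2
  0 0 0 0
  0 0 4 0
  0 0 0 0
  0 0 0 0

0 0 0 2
0 0 0 0
0 0 4 0
0 0 0 0
0 0 0 0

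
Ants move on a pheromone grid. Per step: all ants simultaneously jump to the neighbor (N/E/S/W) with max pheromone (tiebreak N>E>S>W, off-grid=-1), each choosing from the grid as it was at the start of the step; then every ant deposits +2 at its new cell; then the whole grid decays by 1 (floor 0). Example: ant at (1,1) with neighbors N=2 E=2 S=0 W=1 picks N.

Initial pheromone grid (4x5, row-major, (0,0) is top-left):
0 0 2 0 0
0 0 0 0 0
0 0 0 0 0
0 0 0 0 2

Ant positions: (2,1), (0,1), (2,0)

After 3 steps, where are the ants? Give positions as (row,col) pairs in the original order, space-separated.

Step 1: ant0:(2,1)->N->(1,1) | ant1:(0,1)->E->(0,2) | ant2:(2,0)->N->(1,0)
  grid max=3 at (0,2)
Step 2: ant0:(1,1)->W->(1,0) | ant1:(0,2)->E->(0,3) | ant2:(1,0)->E->(1,1)
  grid max=2 at (0,2)
Step 3: ant0:(1,0)->E->(1,1) | ant1:(0,3)->W->(0,2) | ant2:(1,1)->W->(1,0)
  grid max=3 at (0,2)

(1,1) (0,2) (1,0)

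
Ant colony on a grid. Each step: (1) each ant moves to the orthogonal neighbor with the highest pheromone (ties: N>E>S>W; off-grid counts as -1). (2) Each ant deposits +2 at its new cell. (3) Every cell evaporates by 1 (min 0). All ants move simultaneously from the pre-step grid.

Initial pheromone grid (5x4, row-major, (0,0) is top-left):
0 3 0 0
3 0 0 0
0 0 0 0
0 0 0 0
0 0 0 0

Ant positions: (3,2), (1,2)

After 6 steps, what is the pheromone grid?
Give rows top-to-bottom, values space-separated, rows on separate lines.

After step 1: ants at (2,2),(0,2)
  0 2 1 0
  2 0 0 0
  0 0 1 0
  0 0 0 0
  0 0 0 0
After step 2: ants at (1,2),(0,1)
  0 3 0 0
  1 0 1 0
  0 0 0 0
  0 0 0 0
  0 0 0 0
After step 3: ants at (0,2),(0,2)
  0 2 3 0
  0 0 0 0
  0 0 0 0
  0 0 0 0
  0 0 0 0
After step 4: ants at (0,1),(0,1)
  0 5 2 0
  0 0 0 0
  0 0 0 0
  0 0 0 0
  0 0 0 0
After step 5: ants at (0,2),(0,2)
  0 4 5 0
  0 0 0 0
  0 0 0 0
  0 0 0 0
  0 0 0 0
After step 6: ants at (0,1),(0,1)
  0 7 4 0
  0 0 0 0
  0 0 0 0
  0 0 0 0
  0 0 0 0

0 7 4 0
0 0 0 0
0 0 0 0
0 0 0 0
0 0 0 0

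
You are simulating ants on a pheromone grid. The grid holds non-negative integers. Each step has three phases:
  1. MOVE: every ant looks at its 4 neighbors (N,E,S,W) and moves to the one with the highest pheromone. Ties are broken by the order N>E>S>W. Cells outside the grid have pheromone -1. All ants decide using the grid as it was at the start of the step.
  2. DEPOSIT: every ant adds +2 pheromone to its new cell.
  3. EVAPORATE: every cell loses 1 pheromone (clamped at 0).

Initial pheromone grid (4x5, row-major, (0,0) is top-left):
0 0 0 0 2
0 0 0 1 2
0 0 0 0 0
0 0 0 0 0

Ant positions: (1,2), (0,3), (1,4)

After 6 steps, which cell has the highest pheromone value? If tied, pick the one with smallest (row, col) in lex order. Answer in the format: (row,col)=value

Answer: (1,4)=14

Derivation:
Step 1: ant0:(1,2)->E->(1,3) | ant1:(0,3)->E->(0,4) | ant2:(1,4)->N->(0,4)
  grid max=5 at (0,4)
Step 2: ant0:(1,3)->E->(1,4) | ant1:(0,4)->S->(1,4) | ant2:(0,4)->S->(1,4)
  grid max=6 at (1,4)
Step 3: ant0:(1,4)->N->(0,4) | ant1:(1,4)->N->(0,4) | ant2:(1,4)->N->(0,4)
  grid max=9 at (0,4)
Step 4: ant0:(0,4)->S->(1,4) | ant1:(0,4)->S->(1,4) | ant2:(0,4)->S->(1,4)
  grid max=10 at (1,4)
Step 5: ant0:(1,4)->N->(0,4) | ant1:(1,4)->N->(0,4) | ant2:(1,4)->N->(0,4)
  grid max=13 at (0,4)
Step 6: ant0:(0,4)->S->(1,4) | ant1:(0,4)->S->(1,4) | ant2:(0,4)->S->(1,4)
  grid max=14 at (1,4)
Final grid:
  0 0 0 0 12
  0 0 0 0 14
  0 0 0 0 0
  0 0 0 0 0
Max pheromone 14 at (1,4)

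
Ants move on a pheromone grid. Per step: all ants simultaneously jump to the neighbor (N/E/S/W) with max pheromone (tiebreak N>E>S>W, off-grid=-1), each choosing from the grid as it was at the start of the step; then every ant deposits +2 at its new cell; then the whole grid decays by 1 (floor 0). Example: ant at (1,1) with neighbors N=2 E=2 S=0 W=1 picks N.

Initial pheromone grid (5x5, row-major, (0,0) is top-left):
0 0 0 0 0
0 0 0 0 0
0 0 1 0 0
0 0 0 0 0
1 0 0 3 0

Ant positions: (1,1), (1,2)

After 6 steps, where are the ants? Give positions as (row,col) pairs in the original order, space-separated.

Step 1: ant0:(1,1)->N->(0,1) | ant1:(1,2)->S->(2,2)
  grid max=2 at (2,2)
Step 2: ant0:(0,1)->E->(0,2) | ant1:(2,2)->N->(1,2)
  grid max=1 at (0,2)
Step 3: ant0:(0,2)->S->(1,2) | ant1:(1,2)->N->(0,2)
  grid max=2 at (0,2)
Step 4: ant0:(1,2)->N->(0,2) | ant1:(0,2)->S->(1,2)
  grid max=3 at (0,2)
Step 5: ant0:(0,2)->S->(1,2) | ant1:(1,2)->N->(0,2)
  grid max=4 at (0,2)
Step 6: ant0:(1,2)->N->(0,2) | ant1:(0,2)->S->(1,2)
  grid max=5 at (0,2)

(0,2) (1,2)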